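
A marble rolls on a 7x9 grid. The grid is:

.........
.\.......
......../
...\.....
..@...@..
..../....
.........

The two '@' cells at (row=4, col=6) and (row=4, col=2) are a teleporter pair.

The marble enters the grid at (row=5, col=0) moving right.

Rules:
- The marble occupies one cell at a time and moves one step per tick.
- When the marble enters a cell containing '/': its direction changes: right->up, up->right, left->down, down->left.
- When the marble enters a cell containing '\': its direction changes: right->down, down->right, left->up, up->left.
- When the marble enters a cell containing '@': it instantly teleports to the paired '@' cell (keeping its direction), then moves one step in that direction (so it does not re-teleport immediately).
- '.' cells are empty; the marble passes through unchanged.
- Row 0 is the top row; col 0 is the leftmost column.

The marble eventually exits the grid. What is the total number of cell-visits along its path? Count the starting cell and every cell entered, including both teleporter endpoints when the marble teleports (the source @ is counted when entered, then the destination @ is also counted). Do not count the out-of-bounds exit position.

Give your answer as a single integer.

Answer: 10

Derivation:
Step 1: enter (5,0), '.' pass, move right to (5,1)
Step 2: enter (5,1), '.' pass, move right to (5,2)
Step 3: enter (5,2), '.' pass, move right to (5,3)
Step 4: enter (5,3), '.' pass, move right to (5,4)
Step 5: enter (5,4), '/' deflects right->up, move up to (4,4)
Step 6: enter (4,4), '.' pass, move up to (3,4)
Step 7: enter (3,4), '.' pass, move up to (2,4)
Step 8: enter (2,4), '.' pass, move up to (1,4)
Step 9: enter (1,4), '.' pass, move up to (0,4)
Step 10: enter (0,4), '.' pass, move up to (-1,4)
Step 11: at (-1,4) — EXIT via top edge, pos 4
Path length (cell visits): 10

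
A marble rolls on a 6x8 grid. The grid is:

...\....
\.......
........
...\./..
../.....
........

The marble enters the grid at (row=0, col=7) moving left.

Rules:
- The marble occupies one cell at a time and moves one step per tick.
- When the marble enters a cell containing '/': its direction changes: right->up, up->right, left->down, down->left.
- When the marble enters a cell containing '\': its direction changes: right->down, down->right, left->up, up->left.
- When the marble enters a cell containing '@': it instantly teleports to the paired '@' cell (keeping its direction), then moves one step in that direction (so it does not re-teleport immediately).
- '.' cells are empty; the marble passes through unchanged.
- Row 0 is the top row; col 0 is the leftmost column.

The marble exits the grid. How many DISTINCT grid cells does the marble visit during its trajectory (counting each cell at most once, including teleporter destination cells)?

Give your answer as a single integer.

Step 1: enter (0,7), '.' pass, move left to (0,6)
Step 2: enter (0,6), '.' pass, move left to (0,5)
Step 3: enter (0,5), '.' pass, move left to (0,4)
Step 4: enter (0,4), '.' pass, move left to (0,3)
Step 5: enter (0,3), '\' deflects left->up, move up to (-1,3)
Step 6: at (-1,3) — EXIT via top edge, pos 3
Distinct cells visited: 5 (path length 5)

Answer: 5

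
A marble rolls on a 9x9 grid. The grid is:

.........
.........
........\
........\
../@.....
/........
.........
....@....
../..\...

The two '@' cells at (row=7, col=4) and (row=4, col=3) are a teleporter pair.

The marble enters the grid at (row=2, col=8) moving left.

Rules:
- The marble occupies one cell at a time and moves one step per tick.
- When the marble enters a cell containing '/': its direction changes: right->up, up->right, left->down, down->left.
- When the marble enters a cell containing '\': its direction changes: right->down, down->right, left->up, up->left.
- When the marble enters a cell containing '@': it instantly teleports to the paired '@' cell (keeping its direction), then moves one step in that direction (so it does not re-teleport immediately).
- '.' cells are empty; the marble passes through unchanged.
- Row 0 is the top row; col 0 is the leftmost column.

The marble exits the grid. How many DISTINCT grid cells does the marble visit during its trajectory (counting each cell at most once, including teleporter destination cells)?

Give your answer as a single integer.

Step 1: enter (2,8), '\' deflects left->up, move up to (1,8)
Step 2: enter (1,8), '.' pass, move up to (0,8)
Step 3: enter (0,8), '.' pass, move up to (-1,8)
Step 4: at (-1,8) — EXIT via top edge, pos 8
Distinct cells visited: 3 (path length 3)

Answer: 3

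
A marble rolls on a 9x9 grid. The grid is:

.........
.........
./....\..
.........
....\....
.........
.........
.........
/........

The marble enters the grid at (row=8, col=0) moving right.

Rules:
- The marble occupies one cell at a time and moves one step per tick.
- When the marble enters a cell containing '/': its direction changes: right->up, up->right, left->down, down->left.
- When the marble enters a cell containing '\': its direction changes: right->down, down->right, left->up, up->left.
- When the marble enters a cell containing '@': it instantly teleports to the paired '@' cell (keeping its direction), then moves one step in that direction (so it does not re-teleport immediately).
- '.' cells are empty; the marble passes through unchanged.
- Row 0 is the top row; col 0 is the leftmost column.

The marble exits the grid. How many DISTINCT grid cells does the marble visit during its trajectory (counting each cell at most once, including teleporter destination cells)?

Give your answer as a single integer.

Step 1: enter (8,0), '/' deflects right->up, move up to (7,0)
Step 2: enter (7,0), '.' pass, move up to (6,0)
Step 3: enter (6,0), '.' pass, move up to (5,0)
Step 4: enter (5,0), '.' pass, move up to (4,0)
Step 5: enter (4,0), '.' pass, move up to (3,0)
Step 6: enter (3,0), '.' pass, move up to (2,0)
Step 7: enter (2,0), '.' pass, move up to (1,0)
Step 8: enter (1,0), '.' pass, move up to (0,0)
Step 9: enter (0,0), '.' pass, move up to (-1,0)
Step 10: at (-1,0) — EXIT via top edge, pos 0
Distinct cells visited: 9 (path length 9)

Answer: 9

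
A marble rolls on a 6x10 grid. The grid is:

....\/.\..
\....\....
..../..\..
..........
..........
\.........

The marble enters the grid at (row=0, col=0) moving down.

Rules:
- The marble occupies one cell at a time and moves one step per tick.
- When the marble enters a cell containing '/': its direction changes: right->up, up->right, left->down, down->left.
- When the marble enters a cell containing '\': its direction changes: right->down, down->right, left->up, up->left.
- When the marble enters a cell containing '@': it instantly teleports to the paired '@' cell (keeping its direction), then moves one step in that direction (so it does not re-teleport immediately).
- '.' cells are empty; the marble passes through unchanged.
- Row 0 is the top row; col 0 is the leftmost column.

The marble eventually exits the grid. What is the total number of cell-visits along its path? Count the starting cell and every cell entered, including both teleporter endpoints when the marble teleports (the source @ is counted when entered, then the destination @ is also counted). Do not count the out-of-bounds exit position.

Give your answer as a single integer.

Answer: 11

Derivation:
Step 1: enter (0,0), '.' pass, move down to (1,0)
Step 2: enter (1,0), '\' deflects down->right, move right to (1,1)
Step 3: enter (1,1), '.' pass, move right to (1,2)
Step 4: enter (1,2), '.' pass, move right to (1,3)
Step 5: enter (1,3), '.' pass, move right to (1,4)
Step 6: enter (1,4), '.' pass, move right to (1,5)
Step 7: enter (1,5), '\' deflects right->down, move down to (2,5)
Step 8: enter (2,5), '.' pass, move down to (3,5)
Step 9: enter (3,5), '.' pass, move down to (4,5)
Step 10: enter (4,5), '.' pass, move down to (5,5)
Step 11: enter (5,5), '.' pass, move down to (6,5)
Step 12: at (6,5) — EXIT via bottom edge, pos 5
Path length (cell visits): 11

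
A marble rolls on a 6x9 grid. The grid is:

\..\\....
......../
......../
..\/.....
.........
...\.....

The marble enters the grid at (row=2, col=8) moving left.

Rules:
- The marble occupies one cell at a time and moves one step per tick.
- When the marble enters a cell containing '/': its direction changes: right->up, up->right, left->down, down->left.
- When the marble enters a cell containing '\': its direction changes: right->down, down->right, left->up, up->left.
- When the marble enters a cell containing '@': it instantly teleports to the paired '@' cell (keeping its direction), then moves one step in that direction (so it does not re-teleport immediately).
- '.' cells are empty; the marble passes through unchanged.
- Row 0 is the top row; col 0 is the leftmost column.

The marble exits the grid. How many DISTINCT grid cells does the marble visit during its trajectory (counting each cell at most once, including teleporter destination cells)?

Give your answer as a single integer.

Answer: 4

Derivation:
Step 1: enter (2,8), '/' deflects left->down, move down to (3,8)
Step 2: enter (3,8), '.' pass, move down to (4,8)
Step 3: enter (4,8), '.' pass, move down to (5,8)
Step 4: enter (5,8), '.' pass, move down to (6,8)
Step 5: at (6,8) — EXIT via bottom edge, pos 8
Distinct cells visited: 4 (path length 4)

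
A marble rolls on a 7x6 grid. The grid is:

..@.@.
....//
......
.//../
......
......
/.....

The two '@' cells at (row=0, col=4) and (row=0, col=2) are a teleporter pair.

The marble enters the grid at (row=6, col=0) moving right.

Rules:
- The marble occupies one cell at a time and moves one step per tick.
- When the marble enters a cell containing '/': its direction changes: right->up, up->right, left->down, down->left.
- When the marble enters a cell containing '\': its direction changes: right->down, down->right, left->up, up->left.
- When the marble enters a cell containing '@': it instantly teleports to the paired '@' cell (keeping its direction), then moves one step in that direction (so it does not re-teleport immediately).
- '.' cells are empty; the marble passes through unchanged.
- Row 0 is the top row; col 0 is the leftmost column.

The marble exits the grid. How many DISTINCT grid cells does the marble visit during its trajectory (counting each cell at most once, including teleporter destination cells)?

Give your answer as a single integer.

Step 1: enter (6,0), '/' deflects right->up, move up to (5,0)
Step 2: enter (5,0), '.' pass, move up to (4,0)
Step 3: enter (4,0), '.' pass, move up to (3,0)
Step 4: enter (3,0), '.' pass, move up to (2,0)
Step 5: enter (2,0), '.' pass, move up to (1,0)
Step 6: enter (1,0), '.' pass, move up to (0,0)
Step 7: enter (0,0), '.' pass, move up to (-1,0)
Step 8: at (-1,0) — EXIT via top edge, pos 0
Distinct cells visited: 7 (path length 7)

Answer: 7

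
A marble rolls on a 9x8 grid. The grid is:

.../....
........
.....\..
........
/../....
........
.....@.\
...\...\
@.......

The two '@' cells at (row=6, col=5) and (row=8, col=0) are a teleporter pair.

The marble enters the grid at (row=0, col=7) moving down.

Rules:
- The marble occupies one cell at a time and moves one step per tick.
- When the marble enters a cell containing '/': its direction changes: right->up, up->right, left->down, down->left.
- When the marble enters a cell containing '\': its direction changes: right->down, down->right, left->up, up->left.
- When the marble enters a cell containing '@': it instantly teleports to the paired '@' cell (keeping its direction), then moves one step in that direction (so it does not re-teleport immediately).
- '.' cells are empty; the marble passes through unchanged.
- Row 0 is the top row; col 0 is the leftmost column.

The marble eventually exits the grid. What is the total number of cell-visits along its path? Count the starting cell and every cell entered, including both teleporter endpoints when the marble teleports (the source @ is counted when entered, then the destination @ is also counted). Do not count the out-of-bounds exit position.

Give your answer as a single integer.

Step 1: enter (0,7), '.' pass, move down to (1,7)
Step 2: enter (1,7), '.' pass, move down to (2,7)
Step 3: enter (2,7), '.' pass, move down to (3,7)
Step 4: enter (3,7), '.' pass, move down to (4,7)
Step 5: enter (4,7), '.' pass, move down to (5,7)
Step 6: enter (5,7), '.' pass, move down to (6,7)
Step 7: enter (6,7), '\' deflects down->right, move right to (6,8)
Step 8: at (6,8) — EXIT via right edge, pos 6
Path length (cell visits): 7

Answer: 7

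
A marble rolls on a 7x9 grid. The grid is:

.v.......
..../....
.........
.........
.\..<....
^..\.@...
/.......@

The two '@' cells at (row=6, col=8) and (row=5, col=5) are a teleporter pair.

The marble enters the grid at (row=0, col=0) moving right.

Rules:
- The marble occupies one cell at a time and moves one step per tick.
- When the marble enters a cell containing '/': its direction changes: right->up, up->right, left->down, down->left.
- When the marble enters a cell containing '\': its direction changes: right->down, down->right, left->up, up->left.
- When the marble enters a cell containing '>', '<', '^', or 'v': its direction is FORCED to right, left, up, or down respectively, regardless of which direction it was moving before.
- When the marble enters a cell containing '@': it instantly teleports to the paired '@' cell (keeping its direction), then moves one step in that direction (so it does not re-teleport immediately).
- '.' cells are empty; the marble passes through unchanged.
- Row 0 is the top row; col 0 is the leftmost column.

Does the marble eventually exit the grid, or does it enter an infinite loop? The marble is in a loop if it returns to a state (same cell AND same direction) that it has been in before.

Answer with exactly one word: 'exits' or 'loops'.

Step 1: enter (0,0), '.' pass, move right to (0,1)
Step 2: enter (0,1), 'v' forces right->down, move down to (1,1)
Step 3: enter (1,1), '.' pass, move down to (2,1)
Step 4: enter (2,1), '.' pass, move down to (3,1)
Step 5: enter (3,1), '.' pass, move down to (4,1)
Step 6: enter (4,1), '\' deflects down->right, move right to (4,2)
Step 7: enter (4,2), '.' pass, move right to (4,3)
Step 8: enter (4,3), '.' pass, move right to (4,4)
Step 9: enter (4,4), '<' forces right->left, move left to (4,3)
Step 10: enter (4,3), '.' pass, move left to (4,2)
Step 11: enter (4,2), '.' pass, move left to (4,1)
Step 12: enter (4,1), '\' deflects left->up, move up to (3,1)
Step 13: enter (3,1), '.' pass, move up to (2,1)
Step 14: enter (2,1), '.' pass, move up to (1,1)
Step 15: enter (1,1), '.' pass, move up to (0,1)
Step 16: enter (0,1), 'v' forces up->down, move down to (1,1)
Step 17: at (1,1) dir=down — LOOP DETECTED (seen before)

Answer: loops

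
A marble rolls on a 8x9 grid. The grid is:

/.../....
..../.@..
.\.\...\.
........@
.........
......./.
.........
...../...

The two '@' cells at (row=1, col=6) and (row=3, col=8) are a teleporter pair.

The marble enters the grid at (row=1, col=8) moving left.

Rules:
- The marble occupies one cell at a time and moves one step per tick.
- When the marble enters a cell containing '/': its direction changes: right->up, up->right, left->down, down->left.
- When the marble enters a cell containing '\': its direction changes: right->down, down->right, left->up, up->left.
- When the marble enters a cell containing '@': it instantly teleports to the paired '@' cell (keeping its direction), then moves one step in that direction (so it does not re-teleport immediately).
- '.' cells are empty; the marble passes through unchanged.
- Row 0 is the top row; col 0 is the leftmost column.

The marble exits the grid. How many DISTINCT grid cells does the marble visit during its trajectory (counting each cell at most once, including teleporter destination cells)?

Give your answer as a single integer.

Answer: 12

Derivation:
Step 1: enter (1,8), '.' pass, move left to (1,7)
Step 2: enter (1,7), '.' pass, move left to (1,6)
Step 3: enter (1,6), '@' teleport (1,6)->(3,8), also enter (3,8), move left to (3,7)
Step 4: enter (3,7), '.' pass, move left to (3,6)
Step 5: enter (3,6), '.' pass, move left to (3,5)
Step 6: enter (3,5), '.' pass, move left to (3,4)
Step 7: enter (3,4), '.' pass, move left to (3,3)
Step 8: enter (3,3), '.' pass, move left to (3,2)
Step 9: enter (3,2), '.' pass, move left to (3,1)
Step 10: enter (3,1), '.' pass, move left to (3,0)
Step 11: enter (3,0), '.' pass, move left to (3,-1)
Step 12: at (3,-1) — EXIT via left edge, pos 3
Distinct cells visited: 12 (path length 12)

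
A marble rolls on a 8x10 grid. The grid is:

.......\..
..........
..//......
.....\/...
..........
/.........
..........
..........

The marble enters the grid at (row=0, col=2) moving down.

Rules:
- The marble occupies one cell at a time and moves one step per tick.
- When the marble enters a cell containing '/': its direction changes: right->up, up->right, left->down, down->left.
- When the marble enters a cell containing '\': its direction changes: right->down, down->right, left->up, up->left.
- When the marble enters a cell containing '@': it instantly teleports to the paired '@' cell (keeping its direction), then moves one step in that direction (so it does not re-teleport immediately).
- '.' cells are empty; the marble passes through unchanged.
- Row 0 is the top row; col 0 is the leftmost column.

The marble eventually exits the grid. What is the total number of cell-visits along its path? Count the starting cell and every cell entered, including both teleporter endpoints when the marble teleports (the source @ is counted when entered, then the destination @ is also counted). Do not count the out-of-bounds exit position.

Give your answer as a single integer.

Step 1: enter (0,2), '.' pass, move down to (1,2)
Step 2: enter (1,2), '.' pass, move down to (2,2)
Step 3: enter (2,2), '/' deflects down->left, move left to (2,1)
Step 4: enter (2,1), '.' pass, move left to (2,0)
Step 5: enter (2,0), '.' pass, move left to (2,-1)
Step 6: at (2,-1) — EXIT via left edge, pos 2
Path length (cell visits): 5

Answer: 5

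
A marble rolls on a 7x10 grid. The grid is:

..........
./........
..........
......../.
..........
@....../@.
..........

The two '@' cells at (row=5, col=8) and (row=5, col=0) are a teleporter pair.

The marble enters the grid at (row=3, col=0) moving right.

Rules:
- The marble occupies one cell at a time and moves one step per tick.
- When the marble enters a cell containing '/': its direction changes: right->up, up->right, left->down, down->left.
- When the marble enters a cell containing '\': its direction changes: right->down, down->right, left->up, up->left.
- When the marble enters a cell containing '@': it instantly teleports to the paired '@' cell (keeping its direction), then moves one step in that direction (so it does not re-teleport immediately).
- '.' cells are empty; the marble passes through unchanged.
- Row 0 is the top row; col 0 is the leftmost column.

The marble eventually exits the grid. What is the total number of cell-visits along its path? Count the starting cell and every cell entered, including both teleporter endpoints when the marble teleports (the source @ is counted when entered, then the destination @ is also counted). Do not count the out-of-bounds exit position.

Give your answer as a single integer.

Step 1: enter (3,0), '.' pass, move right to (3,1)
Step 2: enter (3,1), '.' pass, move right to (3,2)
Step 3: enter (3,2), '.' pass, move right to (3,3)
Step 4: enter (3,3), '.' pass, move right to (3,4)
Step 5: enter (3,4), '.' pass, move right to (3,5)
Step 6: enter (3,5), '.' pass, move right to (3,6)
Step 7: enter (3,6), '.' pass, move right to (3,7)
Step 8: enter (3,7), '.' pass, move right to (3,8)
Step 9: enter (3,8), '/' deflects right->up, move up to (2,8)
Step 10: enter (2,8), '.' pass, move up to (1,8)
Step 11: enter (1,8), '.' pass, move up to (0,8)
Step 12: enter (0,8), '.' pass, move up to (-1,8)
Step 13: at (-1,8) — EXIT via top edge, pos 8
Path length (cell visits): 12

Answer: 12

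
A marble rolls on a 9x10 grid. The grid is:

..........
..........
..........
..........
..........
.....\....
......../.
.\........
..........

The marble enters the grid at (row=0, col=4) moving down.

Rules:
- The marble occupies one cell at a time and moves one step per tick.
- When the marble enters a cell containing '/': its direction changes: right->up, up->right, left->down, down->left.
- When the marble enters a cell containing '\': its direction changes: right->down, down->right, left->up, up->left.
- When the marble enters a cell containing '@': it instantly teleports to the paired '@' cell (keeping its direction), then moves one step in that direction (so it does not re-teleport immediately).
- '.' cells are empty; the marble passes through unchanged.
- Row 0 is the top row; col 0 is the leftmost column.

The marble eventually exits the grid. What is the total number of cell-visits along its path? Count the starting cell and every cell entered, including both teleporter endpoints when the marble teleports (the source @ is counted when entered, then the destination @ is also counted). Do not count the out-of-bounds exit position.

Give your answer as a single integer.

Answer: 9

Derivation:
Step 1: enter (0,4), '.' pass, move down to (1,4)
Step 2: enter (1,4), '.' pass, move down to (2,4)
Step 3: enter (2,4), '.' pass, move down to (3,4)
Step 4: enter (3,4), '.' pass, move down to (4,4)
Step 5: enter (4,4), '.' pass, move down to (5,4)
Step 6: enter (5,4), '.' pass, move down to (6,4)
Step 7: enter (6,4), '.' pass, move down to (7,4)
Step 8: enter (7,4), '.' pass, move down to (8,4)
Step 9: enter (8,4), '.' pass, move down to (9,4)
Step 10: at (9,4) — EXIT via bottom edge, pos 4
Path length (cell visits): 9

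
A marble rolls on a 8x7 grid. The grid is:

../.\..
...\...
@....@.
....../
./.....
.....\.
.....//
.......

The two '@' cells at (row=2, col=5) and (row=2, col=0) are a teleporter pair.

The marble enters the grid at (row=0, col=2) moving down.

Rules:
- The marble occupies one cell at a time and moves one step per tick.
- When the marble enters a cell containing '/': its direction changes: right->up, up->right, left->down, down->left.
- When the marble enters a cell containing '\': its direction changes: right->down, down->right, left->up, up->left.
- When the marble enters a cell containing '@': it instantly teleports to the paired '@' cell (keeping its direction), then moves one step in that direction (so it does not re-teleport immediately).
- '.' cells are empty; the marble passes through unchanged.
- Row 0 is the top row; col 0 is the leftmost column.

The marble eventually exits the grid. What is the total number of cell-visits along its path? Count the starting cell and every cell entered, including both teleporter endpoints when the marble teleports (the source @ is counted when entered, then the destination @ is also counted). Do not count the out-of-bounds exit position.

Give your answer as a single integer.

Answer: 3

Derivation:
Step 1: enter (0,2), '/' deflects down->left, move left to (0,1)
Step 2: enter (0,1), '.' pass, move left to (0,0)
Step 3: enter (0,0), '.' pass, move left to (0,-1)
Step 4: at (0,-1) — EXIT via left edge, pos 0
Path length (cell visits): 3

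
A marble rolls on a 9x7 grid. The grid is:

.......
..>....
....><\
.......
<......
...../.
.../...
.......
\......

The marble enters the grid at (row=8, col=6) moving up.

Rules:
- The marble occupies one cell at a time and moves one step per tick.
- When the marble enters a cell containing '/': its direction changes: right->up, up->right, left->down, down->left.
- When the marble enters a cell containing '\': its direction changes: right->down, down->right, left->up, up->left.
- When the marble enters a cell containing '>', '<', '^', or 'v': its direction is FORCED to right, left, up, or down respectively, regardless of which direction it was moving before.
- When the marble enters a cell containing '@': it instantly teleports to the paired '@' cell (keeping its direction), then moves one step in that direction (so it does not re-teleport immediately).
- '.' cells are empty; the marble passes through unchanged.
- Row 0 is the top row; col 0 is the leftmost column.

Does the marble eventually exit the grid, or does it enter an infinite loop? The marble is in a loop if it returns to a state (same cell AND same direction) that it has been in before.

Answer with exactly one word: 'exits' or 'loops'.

Step 1: enter (8,6), '.' pass, move up to (7,6)
Step 2: enter (7,6), '.' pass, move up to (6,6)
Step 3: enter (6,6), '.' pass, move up to (5,6)
Step 4: enter (5,6), '.' pass, move up to (4,6)
Step 5: enter (4,6), '.' pass, move up to (3,6)
Step 6: enter (3,6), '.' pass, move up to (2,6)
Step 7: enter (2,6), '\' deflects up->left, move left to (2,5)
Step 8: enter (2,5), '<' forces left->left, move left to (2,4)
Step 9: enter (2,4), '>' forces left->right, move right to (2,5)
Step 10: enter (2,5), '<' forces right->left, move left to (2,4)
Step 11: at (2,4) dir=left — LOOP DETECTED (seen before)

Answer: loops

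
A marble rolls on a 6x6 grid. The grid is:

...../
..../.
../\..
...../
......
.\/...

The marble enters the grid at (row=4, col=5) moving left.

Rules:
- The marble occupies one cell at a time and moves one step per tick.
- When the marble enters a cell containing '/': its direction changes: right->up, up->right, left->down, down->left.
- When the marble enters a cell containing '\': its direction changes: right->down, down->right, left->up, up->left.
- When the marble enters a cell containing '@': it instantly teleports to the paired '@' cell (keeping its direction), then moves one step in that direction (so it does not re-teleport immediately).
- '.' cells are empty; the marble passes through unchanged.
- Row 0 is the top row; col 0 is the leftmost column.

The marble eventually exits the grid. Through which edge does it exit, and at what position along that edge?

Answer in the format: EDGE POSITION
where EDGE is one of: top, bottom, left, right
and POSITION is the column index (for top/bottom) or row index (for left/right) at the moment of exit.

Answer: left 4

Derivation:
Step 1: enter (4,5), '.' pass, move left to (4,4)
Step 2: enter (4,4), '.' pass, move left to (4,3)
Step 3: enter (4,3), '.' pass, move left to (4,2)
Step 4: enter (4,2), '.' pass, move left to (4,1)
Step 5: enter (4,1), '.' pass, move left to (4,0)
Step 6: enter (4,0), '.' pass, move left to (4,-1)
Step 7: at (4,-1) — EXIT via left edge, pos 4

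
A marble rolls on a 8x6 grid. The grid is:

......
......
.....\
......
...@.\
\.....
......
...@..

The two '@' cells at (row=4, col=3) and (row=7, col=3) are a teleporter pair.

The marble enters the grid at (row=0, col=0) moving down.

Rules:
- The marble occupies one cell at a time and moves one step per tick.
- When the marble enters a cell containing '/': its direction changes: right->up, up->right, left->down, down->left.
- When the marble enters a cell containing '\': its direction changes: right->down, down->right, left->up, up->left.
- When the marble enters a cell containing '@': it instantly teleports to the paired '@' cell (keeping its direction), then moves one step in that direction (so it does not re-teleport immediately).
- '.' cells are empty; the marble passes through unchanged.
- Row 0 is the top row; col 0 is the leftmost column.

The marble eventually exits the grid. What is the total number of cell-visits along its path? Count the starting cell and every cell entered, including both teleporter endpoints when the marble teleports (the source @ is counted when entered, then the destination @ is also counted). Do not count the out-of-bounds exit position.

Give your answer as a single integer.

Answer: 11

Derivation:
Step 1: enter (0,0), '.' pass, move down to (1,0)
Step 2: enter (1,0), '.' pass, move down to (2,0)
Step 3: enter (2,0), '.' pass, move down to (3,0)
Step 4: enter (3,0), '.' pass, move down to (4,0)
Step 5: enter (4,0), '.' pass, move down to (5,0)
Step 6: enter (5,0), '\' deflects down->right, move right to (5,1)
Step 7: enter (5,1), '.' pass, move right to (5,2)
Step 8: enter (5,2), '.' pass, move right to (5,3)
Step 9: enter (5,3), '.' pass, move right to (5,4)
Step 10: enter (5,4), '.' pass, move right to (5,5)
Step 11: enter (5,5), '.' pass, move right to (5,6)
Step 12: at (5,6) — EXIT via right edge, pos 5
Path length (cell visits): 11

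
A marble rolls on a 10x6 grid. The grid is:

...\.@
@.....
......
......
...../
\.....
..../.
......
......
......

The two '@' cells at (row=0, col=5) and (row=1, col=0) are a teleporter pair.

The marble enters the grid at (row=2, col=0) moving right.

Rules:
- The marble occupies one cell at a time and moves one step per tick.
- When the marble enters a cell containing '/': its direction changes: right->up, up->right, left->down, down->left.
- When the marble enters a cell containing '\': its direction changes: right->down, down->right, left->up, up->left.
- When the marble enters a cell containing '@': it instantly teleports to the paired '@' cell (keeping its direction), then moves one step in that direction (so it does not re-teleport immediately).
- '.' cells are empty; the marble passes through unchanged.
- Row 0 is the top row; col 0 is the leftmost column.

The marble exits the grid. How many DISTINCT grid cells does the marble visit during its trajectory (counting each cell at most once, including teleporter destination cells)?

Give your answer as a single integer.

Answer: 6

Derivation:
Step 1: enter (2,0), '.' pass, move right to (2,1)
Step 2: enter (2,1), '.' pass, move right to (2,2)
Step 3: enter (2,2), '.' pass, move right to (2,3)
Step 4: enter (2,3), '.' pass, move right to (2,4)
Step 5: enter (2,4), '.' pass, move right to (2,5)
Step 6: enter (2,5), '.' pass, move right to (2,6)
Step 7: at (2,6) — EXIT via right edge, pos 2
Distinct cells visited: 6 (path length 6)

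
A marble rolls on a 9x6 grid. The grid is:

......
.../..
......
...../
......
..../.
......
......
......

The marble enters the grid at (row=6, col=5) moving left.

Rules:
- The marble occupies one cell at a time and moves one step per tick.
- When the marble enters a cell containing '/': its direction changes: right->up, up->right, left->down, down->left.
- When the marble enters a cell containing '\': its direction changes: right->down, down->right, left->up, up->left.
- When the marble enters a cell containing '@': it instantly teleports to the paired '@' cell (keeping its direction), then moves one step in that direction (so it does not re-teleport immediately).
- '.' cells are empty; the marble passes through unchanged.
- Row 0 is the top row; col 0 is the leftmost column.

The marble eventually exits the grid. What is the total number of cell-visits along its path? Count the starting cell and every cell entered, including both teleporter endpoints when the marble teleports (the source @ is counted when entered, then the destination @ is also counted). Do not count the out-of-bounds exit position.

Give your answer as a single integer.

Answer: 6

Derivation:
Step 1: enter (6,5), '.' pass, move left to (6,4)
Step 2: enter (6,4), '.' pass, move left to (6,3)
Step 3: enter (6,3), '.' pass, move left to (6,2)
Step 4: enter (6,2), '.' pass, move left to (6,1)
Step 5: enter (6,1), '.' pass, move left to (6,0)
Step 6: enter (6,0), '.' pass, move left to (6,-1)
Step 7: at (6,-1) — EXIT via left edge, pos 6
Path length (cell visits): 6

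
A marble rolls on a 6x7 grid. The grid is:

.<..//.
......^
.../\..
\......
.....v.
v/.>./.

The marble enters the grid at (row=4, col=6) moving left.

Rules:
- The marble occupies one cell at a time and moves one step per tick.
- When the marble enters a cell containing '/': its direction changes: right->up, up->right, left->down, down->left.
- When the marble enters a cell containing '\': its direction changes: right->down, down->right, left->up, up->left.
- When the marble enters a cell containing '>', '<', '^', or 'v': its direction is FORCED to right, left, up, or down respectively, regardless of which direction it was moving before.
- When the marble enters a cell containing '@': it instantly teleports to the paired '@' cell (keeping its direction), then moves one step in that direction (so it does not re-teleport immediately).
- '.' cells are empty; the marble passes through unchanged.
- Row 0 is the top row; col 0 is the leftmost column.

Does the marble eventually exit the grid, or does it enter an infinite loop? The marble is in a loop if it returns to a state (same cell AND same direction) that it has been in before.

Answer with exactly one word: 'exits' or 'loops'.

Step 1: enter (4,6), '.' pass, move left to (4,5)
Step 2: enter (4,5), 'v' forces left->down, move down to (5,5)
Step 3: enter (5,5), '/' deflects down->left, move left to (5,4)
Step 4: enter (5,4), '.' pass, move left to (5,3)
Step 5: enter (5,3), '>' forces left->right, move right to (5,4)
Step 6: enter (5,4), '.' pass, move right to (5,5)
Step 7: enter (5,5), '/' deflects right->up, move up to (4,5)
Step 8: enter (4,5), 'v' forces up->down, move down to (5,5)
Step 9: at (5,5) dir=down — LOOP DETECTED (seen before)

Answer: loops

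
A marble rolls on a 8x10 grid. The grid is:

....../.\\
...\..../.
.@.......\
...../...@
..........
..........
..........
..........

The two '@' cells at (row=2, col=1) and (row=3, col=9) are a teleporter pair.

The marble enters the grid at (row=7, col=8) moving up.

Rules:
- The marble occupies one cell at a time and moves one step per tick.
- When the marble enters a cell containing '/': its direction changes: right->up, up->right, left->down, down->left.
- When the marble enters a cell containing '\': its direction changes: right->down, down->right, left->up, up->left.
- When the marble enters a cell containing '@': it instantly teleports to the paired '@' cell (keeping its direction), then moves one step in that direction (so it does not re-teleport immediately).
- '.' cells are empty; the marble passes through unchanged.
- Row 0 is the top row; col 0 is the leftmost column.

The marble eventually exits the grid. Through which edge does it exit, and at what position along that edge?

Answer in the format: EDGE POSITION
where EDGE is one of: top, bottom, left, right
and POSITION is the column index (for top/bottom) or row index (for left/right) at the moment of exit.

Answer: right 1

Derivation:
Step 1: enter (7,8), '.' pass, move up to (6,8)
Step 2: enter (6,8), '.' pass, move up to (5,8)
Step 3: enter (5,8), '.' pass, move up to (4,8)
Step 4: enter (4,8), '.' pass, move up to (3,8)
Step 5: enter (3,8), '.' pass, move up to (2,8)
Step 6: enter (2,8), '.' pass, move up to (1,8)
Step 7: enter (1,8), '/' deflects up->right, move right to (1,9)
Step 8: enter (1,9), '.' pass, move right to (1,10)
Step 9: at (1,10) — EXIT via right edge, pos 1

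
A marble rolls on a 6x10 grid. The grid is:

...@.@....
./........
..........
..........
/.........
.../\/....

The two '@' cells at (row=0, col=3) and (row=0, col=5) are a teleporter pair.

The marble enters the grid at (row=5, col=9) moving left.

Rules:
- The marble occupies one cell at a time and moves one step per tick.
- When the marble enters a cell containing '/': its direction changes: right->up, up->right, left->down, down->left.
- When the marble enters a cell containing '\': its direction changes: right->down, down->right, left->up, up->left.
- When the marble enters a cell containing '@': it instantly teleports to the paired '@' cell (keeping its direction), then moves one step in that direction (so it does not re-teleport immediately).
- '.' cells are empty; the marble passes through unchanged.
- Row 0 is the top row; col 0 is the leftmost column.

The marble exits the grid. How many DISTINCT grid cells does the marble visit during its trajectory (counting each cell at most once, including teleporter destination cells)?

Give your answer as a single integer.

Answer: 5

Derivation:
Step 1: enter (5,9), '.' pass, move left to (5,8)
Step 2: enter (5,8), '.' pass, move left to (5,7)
Step 3: enter (5,7), '.' pass, move left to (5,6)
Step 4: enter (5,6), '.' pass, move left to (5,5)
Step 5: enter (5,5), '/' deflects left->down, move down to (6,5)
Step 6: at (6,5) — EXIT via bottom edge, pos 5
Distinct cells visited: 5 (path length 5)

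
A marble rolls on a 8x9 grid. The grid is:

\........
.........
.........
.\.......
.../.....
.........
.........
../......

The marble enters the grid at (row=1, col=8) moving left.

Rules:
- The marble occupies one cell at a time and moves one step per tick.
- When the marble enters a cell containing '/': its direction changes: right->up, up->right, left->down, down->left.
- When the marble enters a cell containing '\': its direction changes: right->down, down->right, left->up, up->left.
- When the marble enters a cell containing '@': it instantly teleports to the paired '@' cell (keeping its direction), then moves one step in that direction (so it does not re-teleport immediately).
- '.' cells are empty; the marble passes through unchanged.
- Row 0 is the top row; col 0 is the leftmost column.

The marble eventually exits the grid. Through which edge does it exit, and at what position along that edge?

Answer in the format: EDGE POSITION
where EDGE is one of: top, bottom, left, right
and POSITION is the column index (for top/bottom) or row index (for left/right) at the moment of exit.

Answer: left 1

Derivation:
Step 1: enter (1,8), '.' pass, move left to (1,7)
Step 2: enter (1,7), '.' pass, move left to (1,6)
Step 3: enter (1,6), '.' pass, move left to (1,5)
Step 4: enter (1,5), '.' pass, move left to (1,4)
Step 5: enter (1,4), '.' pass, move left to (1,3)
Step 6: enter (1,3), '.' pass, move left to (1,2)
Step 7: enter (1,2), '.' pass, move left to (1,1)
Step 8: enter (1,1), '.' pass, move left to (1,0)
Step 9: enter (1,0), '.' pass, move left to (1,-1)
Step 10: at (1,-1) — EXIT via left edge, pos 1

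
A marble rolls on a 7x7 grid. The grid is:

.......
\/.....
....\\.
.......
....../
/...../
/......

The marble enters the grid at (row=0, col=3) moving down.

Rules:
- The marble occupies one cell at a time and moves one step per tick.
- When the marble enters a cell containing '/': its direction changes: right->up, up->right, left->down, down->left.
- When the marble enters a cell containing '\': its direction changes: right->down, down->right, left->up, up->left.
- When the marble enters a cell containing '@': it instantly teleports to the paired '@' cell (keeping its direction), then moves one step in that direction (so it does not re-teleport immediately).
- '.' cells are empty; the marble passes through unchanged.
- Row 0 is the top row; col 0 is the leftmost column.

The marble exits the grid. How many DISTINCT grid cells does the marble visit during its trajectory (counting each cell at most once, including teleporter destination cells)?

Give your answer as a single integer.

Step 1: enter (0,3), '.' pass, move down to (1,3)
Step 2: enter (1,3), '.' pass, move down to (2,3)
Step 3: enter (2,3), '.' pass, move down to (3,3)
Step 4: enter (3,3), '.' pass, move down to (4,3)
Step 5: enter (4,3), '.' pass, move down to (5,3)
Step 6: enter (5,3), '.' pass, move down to (6,3)
Step 7: enter (6,3), '.' pass, move down to (7,3)
Step 8: at (7,3) — EXIT via bottom edge, pos 3
Distinct cells visited: 7 (path length 7)

Answer: 7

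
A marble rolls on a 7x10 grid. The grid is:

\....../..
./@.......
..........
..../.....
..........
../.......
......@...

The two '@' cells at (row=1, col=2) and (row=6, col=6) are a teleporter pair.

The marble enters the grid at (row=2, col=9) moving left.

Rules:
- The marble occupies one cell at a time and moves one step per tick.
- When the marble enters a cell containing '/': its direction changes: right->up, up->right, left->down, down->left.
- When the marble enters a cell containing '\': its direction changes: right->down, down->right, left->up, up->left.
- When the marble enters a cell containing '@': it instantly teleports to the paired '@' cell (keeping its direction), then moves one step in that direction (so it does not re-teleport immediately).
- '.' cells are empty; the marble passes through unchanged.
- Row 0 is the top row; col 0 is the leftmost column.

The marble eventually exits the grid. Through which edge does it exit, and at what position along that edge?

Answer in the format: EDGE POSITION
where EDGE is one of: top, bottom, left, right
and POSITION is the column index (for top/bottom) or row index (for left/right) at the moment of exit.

Step 1: enter (2,9), '.' pass, move left to (2,8)
Step 2: enter (2,8), '.' pass, move left to (2,7)
Step 3: enter (2,7), '.' pass, move left to (2,6)
Step 4: enter (2,6), '.' pass, move left to (2,5)
Step 5: enter (2,5), '.' pass, move left to (2,4)
Step 6: enter (2,4), '.' pass, move left to (2,3)
Step 7: enter (2,3), '.' pass, move left to (2,2)
Step 8: enter (2,2), '.' pass, move left to (2,1)
Step 9: enter (2,1), '.' pass, move left to (2,0)
Step 10: enter (2,0), '.' pass, move left to (2,-1)
Step 11: at (2,-1) — EXIT via left edge, pos 2

Answer: left 2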